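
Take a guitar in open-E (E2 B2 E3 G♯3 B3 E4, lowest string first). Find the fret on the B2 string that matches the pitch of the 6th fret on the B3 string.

18

B3 at fret 6 is B3 + 6 semitones = F4.
The open B2 string is 12 semitones below the open B3, so the same pitch on the B2 string lies at fret 6 + 12 = 18.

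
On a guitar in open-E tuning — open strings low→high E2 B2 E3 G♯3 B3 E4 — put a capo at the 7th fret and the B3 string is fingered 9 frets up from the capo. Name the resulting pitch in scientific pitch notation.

D♯5

The capo raises the open B3 by 7 semitones to F♯4; fretting 9 more gives B3 + 7 + 9 = B3 + 16 semitones = D♯5.
(Also written E♭.)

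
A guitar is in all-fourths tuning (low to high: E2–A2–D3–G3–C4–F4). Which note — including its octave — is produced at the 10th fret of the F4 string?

Each fret is one semitone, so F4 + 10 = D♯5.
(Equivalently spelled E♭5.)

D♯5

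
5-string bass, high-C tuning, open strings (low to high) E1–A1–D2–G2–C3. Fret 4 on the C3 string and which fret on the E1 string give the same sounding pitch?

24

Fret 4 on C3 is MIDI 48 + 4 = 52 (E3). On the E1 string (open MIDI 28), that pitch is 52 − 28 = fret 24.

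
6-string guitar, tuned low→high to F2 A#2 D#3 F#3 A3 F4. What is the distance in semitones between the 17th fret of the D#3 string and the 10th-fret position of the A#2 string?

12 semitones

D#3 at fret 17 → G#4 (MIDI 68); A#2 at fret 10 → G#3 (MIDI 56).
68 − 56 = 12, so the two pitches are 12 semitones apart, with G#4 the higher.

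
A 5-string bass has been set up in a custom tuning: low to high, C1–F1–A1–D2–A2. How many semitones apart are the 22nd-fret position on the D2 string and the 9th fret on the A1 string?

18 semitones

D2 at fret 22 → C4 (MIDI 60); A1 at fret 9 → F♯2 (MIDI 42).
60 − 42 = 18, so the two pitches are 18 semitones apart, with C4 the higher.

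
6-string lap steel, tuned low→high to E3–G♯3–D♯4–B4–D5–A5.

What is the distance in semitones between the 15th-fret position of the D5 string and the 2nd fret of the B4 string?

D5 at fret 15 → F6 (MIDI 89); B4 at fret 2 → C♯5 (MIDI 73).
89 − 73 = 16, so the two pitches are 16 semitones apart, with F6 the higher.

16 semitones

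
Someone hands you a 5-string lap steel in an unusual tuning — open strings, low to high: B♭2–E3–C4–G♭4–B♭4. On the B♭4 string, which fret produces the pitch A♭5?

A♭5 is 10 semitones above the open B♭4 (Bb–B–C–Db–…–Gb–G–Ab), so it sits at fret 10.

10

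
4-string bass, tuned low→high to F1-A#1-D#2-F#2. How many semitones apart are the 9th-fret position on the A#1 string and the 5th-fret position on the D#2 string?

A#1 at fret 9 → G2 (MIDI 43); D#2 at fret 5 → G#2 (MIDI 44).
43 − 44 = -1, so the two pitches are 1 semitone apart, with G#2 the higher.

1 semitone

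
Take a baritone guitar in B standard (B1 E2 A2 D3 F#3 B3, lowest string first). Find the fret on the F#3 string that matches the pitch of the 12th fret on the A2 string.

A2 at fret 12 is A2 + 12 semitones = A3.
The open F#3 string is 9 semitones above the open A2, so the same pitch on the F#3 string lies at fret 12 − 9 = 3.

3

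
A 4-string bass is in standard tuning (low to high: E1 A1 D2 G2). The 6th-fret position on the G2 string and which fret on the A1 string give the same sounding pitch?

Fret 6 on G2 is MIDI 43 + 6 = 49 (C#3). On the A1 string (open MIDI 33), that pitch is 49 − 33 = fret 16.

16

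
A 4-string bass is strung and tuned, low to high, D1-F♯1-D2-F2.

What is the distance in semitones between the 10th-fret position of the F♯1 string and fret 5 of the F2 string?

F♯1 at fret 10 → E2 (MIDI 40); F2 at fret 5 → A♯2 (MIDI 46).
40 − 46 = -6, so the two pitches are 6 semitones apart, with A♯2 the higher.

6 semitones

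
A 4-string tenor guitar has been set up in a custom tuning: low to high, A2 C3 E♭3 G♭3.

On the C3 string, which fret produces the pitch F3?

F3 is 5 semitones above the open C3 (C–Db–D–Eb–E–F), so it sits at fret 5.

5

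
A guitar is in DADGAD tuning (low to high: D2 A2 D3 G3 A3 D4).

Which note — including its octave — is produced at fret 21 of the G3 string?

E5

The open G3 string plus 21 semitones: G–G#–A–A#–…–D–D#–E.
The walk passes from B into C 2 times, so the octave number goes from 3 to 5.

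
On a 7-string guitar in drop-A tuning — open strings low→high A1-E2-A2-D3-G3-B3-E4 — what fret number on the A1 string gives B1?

B1 is 2 semitones above the open A1 (A–A#–B), so it sits at fret 2.

2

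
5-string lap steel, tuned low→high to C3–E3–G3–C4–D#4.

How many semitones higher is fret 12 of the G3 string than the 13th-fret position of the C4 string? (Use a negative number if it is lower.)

G3 at fret 12 → G4 (MIDI 67); C4 at fret 13 → C#5 (MIDI 73).
67 − 73 = -6, so the two pitches are 6 semitones apart.

-6 semitones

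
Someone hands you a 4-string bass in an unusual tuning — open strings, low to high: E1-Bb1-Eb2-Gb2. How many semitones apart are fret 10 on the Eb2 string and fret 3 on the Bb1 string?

12 semitones

Eb2 at fret 10 → Db3 (MIDI 49); Bb1 at fret 3 → Db2 (MIDI 37).
49 − 37 = 12, so the two pitches are 12 semitones apart, with Db3 the higher.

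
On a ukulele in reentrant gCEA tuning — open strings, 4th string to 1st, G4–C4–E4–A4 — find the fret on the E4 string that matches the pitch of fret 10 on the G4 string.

G4 at fret 10 is G4 + 10 semitones = F5.
The open E4 string is 3 semitones below the open G4, so the same pitch on the E4 string lies at fret 10 + 3 = 13.

13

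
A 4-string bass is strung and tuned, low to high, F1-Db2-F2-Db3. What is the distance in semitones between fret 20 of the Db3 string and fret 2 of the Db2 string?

Db3 at fret 20 → A4 (MIDI 69); Db2 at fret 2 → Eb2 (MIDI 39).
69 − 39 = 30, so the two pitches are 30 semitones apart, with A4 the higher.

30 semitones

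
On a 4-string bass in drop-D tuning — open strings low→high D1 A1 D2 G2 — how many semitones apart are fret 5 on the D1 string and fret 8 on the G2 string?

D1 at fret 5 → G1 (MIDI 31); G2 at fret 8 → D#3 (MIDI 51).
31 − 51 = -20, so the two pitches are 20 semitones apart, with D#3 the higher.

20 semitones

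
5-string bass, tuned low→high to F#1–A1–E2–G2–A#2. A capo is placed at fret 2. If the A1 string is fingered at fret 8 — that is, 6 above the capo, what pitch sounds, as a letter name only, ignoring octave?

The capo raises the open A1 by 2 semitones to B1; fretting 6 more gives A1 + 2 + 6 = A1 + 8 semitones, landing on F.

F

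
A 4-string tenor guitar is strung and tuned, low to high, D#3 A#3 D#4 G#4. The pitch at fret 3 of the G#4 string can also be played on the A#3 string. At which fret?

13

Fret 3 on G#4 is MIDI 68 + 3 = 71 (B4). On the A#3 string (open MIDI 58), that pitch is 71 − 58 = fret 13.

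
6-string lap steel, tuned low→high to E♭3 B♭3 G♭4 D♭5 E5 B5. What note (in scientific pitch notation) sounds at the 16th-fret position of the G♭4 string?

B♭5

The open G♭4 string plus 16 semitones: Gb–G–Ab–A–…–Ab–A–Bb.
The walk passes from B into C once, so the octave number goes from 4 to 5.
(Equivalently spelled A♯5.)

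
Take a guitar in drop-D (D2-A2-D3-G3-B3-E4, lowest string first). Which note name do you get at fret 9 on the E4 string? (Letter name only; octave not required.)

E4 is MIDI 64. Adding 9 gives 73; 73 mod 12 = 1, i.e. C#.
(Equivalently spelled Db.)

C#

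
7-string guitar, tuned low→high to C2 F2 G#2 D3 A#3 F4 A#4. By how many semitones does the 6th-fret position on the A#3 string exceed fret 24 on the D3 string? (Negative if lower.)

A#3 at fret 6 → E4 (MIDI 64); D3 at fret 24 → D5 (MIDI 74).
64 − 74 = -10, so the two pitches are 10 semitones apart.

-10 semitones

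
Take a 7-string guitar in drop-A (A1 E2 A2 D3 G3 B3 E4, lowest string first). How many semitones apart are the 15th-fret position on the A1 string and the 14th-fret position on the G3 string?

21 semitones

A1 at fret 15 → C3 (MIDI 48); G3 at fret 14 → A4 (MIDI 69).
48 − 69 = -21, so the two pitches are 21 semitones apart, with A4 the higher.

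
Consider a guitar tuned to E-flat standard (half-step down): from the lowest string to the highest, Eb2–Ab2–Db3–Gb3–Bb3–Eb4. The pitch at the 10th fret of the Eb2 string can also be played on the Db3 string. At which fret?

Eb2 at fret 10 is Eb2 + 10 semitones = Db3.
The open Db3 string is 10 semitones above the open Eb2, so the same pitch on the Db3 string lies at fret 10 − 10 = 0.

0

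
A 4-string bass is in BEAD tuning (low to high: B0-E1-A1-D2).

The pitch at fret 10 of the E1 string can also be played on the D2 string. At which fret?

0

Fret 10 on E1 is MIDI 28 + 10 = 38 (D2). On the D2 string (open MIDI 38), that pitch is 38 − 38 = fret 0.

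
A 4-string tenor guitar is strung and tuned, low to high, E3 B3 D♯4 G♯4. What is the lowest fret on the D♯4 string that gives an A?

6

From D♯4, count semitones up the chromatic scale until reaching A: D#–E–F–F#–G–G#–A — 6 steps.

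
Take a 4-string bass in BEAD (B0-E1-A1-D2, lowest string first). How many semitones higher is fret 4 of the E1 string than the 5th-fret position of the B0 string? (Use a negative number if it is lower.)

E1 at fret 4 → G#1 (MIDI 32); B0 at fret 5 → E1 (MIDI 28).
32 − 28 = 4, so the two pitches are 4 semitones apart.

4 semitones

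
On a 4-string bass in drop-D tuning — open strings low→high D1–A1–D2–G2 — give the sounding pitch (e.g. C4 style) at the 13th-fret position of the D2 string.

D#3

Each fret is one semitone, so D2 + 13 = D#3.
(Equivalently spelled Eb3.)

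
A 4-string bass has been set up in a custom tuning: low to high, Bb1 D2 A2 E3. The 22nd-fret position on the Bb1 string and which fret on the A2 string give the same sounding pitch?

Bb1 at fret 22 is Bb1 + 22 semitones = Ab3.
The open A2 string is 11 semitones above the open Bb1, so the same pitch on the A2 string lies at fret 22 − 11 = 11.

11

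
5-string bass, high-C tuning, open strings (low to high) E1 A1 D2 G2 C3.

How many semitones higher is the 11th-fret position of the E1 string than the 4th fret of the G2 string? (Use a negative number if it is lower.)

E1 at fret 11 → D#2 (MIDI 39); G2 at fret 4 → B2 (MIDI 47).
39 − 47 = -8, so the two pitches are 8 semitones apart.

-8 semitones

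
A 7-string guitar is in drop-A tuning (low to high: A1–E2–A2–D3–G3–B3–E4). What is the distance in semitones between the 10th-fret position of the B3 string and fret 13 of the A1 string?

B3 at fret 10 → A4 (MIDI 69); A1 at fret 13 → A#2 (MIDI 46).
69 − 46 = 23, so the two pitches are 23 semitones apart, with A4 the higher.

23 semitones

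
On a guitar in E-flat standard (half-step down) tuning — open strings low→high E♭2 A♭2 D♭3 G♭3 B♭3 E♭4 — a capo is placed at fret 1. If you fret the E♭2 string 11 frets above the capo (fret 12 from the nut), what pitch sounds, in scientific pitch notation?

E♭3

The capo raises the open E♭2 by 1 semitone to E2; fretting 11 more gives E♭2 + 1 + 11 = E♭2 + 12 semitones = E♭3.
(Also written D♯.)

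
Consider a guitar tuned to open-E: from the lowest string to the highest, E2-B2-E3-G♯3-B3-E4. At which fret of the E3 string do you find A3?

5

A3 is 5 semitones above the open E3 (E–F–F#–G–G#–A), so it sits at fret 5.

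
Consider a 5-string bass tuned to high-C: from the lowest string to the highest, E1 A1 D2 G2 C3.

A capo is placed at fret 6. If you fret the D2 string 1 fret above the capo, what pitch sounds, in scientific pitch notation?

The capo raises the open D2 by 6 semitones to G#2; fretting 1 more gives D2 + 6 + 1 = D2 + 7 semitones = A2.

A2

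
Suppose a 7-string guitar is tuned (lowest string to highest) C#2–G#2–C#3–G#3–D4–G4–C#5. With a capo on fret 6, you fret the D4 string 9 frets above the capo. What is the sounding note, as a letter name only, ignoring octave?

The capo raises the open D4 by 6 semitones to G#4; fretting 9 more gives D4 + 6 + 9 = D4 + 15 semitones, landing on F.

F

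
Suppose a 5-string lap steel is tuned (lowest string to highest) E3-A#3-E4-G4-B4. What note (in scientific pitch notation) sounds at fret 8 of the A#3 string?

Each fret is one semitone, so A#3 + 8 = F#4.
(Equivalently spelled Gb4.)

F#4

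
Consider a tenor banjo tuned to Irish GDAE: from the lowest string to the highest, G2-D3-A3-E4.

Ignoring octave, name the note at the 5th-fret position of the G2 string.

C

G2 is MIDI 43. Adding 5 gives 48; 48 mod 12 = 0, i.e. C.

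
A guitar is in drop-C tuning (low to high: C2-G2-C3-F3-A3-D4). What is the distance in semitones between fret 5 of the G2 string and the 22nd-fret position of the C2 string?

10 semitones

G2 at fret 5 → C3 (MIDI 48); C2 at fret 22 → A#3 (MIDI 58).
48 − 58 = -10, so the two pitches are 10 semitones apart, with A#3 the higher.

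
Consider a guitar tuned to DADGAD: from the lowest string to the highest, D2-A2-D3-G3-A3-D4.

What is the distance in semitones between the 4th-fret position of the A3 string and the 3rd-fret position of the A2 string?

13 semitones

A3 at fret 4 → C♯4 (MIDI 61); A2 at fret 3 → C3 (MIDI 48).
61 − 48 = 13, so the two pitches are 13 semitones apart, with C♯4 the higher.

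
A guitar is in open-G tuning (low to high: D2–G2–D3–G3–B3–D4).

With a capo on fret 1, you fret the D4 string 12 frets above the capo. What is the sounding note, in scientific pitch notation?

The capo raises the open D4 by 1 semitone to D♯4; fretting 12 more gives D4 + 1 + 12 = D4 + 13 semitones = D♯5.
(Also written E♭.)

D♯5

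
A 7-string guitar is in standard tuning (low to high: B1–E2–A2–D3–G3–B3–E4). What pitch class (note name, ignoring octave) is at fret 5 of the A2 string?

The open A2 string plus 5 semitones: A–A#–B–C–C#–D.

D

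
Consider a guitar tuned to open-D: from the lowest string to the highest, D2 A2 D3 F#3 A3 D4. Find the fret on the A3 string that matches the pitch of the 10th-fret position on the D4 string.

Fret 10 on D4 is MIDI 62 + 10 = 72 (C5). On the A3 string (open MIDI 57), that pitch is 72 − 57 = fret 15.

15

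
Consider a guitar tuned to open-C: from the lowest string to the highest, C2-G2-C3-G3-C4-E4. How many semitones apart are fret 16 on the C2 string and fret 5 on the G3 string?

C2 at fret 16 → E3 (MIDI 52); G3 at fret 5 → C4 (MIDI 60).
52 − 60 = -8, so the two pitches are 8 semitones apart, with C4 the higher.

8 semitones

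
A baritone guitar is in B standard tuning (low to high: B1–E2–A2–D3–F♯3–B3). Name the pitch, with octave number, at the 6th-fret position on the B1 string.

Each fret is one semitone, so B1 + 6 = F2.

F2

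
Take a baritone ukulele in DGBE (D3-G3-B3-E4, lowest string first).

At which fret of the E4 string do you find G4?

3

G4 is 3 semitones above the open E4 (E–F–F#–G), so it sits at fret 3.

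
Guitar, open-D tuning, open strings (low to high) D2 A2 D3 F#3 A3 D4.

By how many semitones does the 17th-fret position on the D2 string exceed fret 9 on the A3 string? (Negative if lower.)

D2 at fret 17 → G3 (MIDI 55); A3 at fret 9 → F#4 (MIDI 66).
55 − 66 = -11, so the two pitches are 11 semitones apart.

-11 semitones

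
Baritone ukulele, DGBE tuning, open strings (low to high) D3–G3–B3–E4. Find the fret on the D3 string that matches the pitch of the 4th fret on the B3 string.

Fret 4 on B3 is MIDI 59 + 4 = 63 (D#4). On the D3 string (open MIDI 50), that pitch is 63 − 50 = fret 13.

13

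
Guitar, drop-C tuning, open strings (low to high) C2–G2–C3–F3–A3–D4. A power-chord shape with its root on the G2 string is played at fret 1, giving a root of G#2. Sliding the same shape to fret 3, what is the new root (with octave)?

A#2

Moving from fret 1 to fret 3 shifts the root by 2 semitones.
G#2 up 2 semitones is A#2.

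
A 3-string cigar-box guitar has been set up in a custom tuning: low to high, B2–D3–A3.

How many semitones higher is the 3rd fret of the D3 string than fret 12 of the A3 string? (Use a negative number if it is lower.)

D3 at fret 3 → F3 (MIDI 53); A3 at fret 12 → A4 (MIDI 69).
53 − 69 = -16, so the two pitches are 16 semitones apart.

-16 semitones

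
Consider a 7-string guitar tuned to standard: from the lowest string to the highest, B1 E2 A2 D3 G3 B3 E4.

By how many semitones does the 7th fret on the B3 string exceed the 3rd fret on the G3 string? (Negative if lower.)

B3 at fret 7 → F#4 (MIDI 66); G3 at fret 3 → A#3 (MIDI 58).
66 − 58 = 8, so the two pitches are 8 semitones apart.

8 semitones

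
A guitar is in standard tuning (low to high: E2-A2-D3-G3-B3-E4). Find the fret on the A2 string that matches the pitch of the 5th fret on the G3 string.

15

G3 at fret 5 is G3 + 5 semitones = C4.
The open A2 string is 10 semitones below the open G3, so the same pitch on the A2 string lies at fret 5 + 10 = 15.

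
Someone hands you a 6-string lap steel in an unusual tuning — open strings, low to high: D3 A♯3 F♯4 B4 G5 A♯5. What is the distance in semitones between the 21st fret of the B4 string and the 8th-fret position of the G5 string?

5 semitones

B4 at fret 21 → G♯6 (MIDI 92); G5 at fret 8 → D♯6 (MIDI 87).
92 − 87 = 5, so the two pitches are 5 semitones apart, with G♯6 the higher.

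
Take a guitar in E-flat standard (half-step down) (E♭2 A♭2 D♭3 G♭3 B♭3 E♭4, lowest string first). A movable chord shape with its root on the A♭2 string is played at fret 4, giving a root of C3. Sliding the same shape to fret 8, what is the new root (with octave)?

E3

Moving from fret 4 to fret 8 shifts the root by 4 semitones.
C3 up 4 semitones is E3.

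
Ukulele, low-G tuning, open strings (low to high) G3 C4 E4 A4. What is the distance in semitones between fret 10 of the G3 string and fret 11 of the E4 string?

10 semitones

G3 at fret 10 → F4 (MIDI 65); E4 at fret 11 → D#5 (MIDI 75).
65 − 75 = -10, so the two pitches are 10 semitones apart, with D#5 the higher.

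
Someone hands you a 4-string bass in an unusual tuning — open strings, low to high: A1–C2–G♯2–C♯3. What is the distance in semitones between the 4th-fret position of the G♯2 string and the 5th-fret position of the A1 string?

G♯2 at fret 4 → C3 (MIDI 48); A1 at fret 5 → D2 (MIDI 38).
48 − 38 = 10, so the two pitches are 10 semitones apart, with C3 the higher.

10 semitones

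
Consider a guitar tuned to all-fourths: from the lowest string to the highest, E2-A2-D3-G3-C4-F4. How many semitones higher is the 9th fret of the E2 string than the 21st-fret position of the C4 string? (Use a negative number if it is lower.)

E2 at fret 9 → C♯3 (MIDI 49); C4 at fret 21 → A5 (MIDI 81).
49 − 81 = -32, so the two pitches are 32 semitones apart.

-32 semitones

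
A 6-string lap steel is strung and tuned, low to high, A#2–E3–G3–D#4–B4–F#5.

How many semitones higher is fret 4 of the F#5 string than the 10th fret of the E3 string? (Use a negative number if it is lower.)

F#5 at fret 4 → A#5 (MIDI 82); E3 at fret 10 → D4 (MIDI 62).
82 − 62 = 20, so the two pitches are 20 semitones apart.

20 semitones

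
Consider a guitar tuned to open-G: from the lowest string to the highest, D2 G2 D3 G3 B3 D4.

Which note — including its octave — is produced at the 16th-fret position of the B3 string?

B3 is MIDI 59. Adding 16 gives 75, which is D♯5.

D♯5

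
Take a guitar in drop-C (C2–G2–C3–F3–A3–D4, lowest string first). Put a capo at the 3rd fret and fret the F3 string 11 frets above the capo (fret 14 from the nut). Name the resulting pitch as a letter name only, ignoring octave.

The capo raises the open F3 by 3 semitones to G#3; fretting 11 more gives F3 + 3 + 11 = F3 + 14 semitones, landing on G.

G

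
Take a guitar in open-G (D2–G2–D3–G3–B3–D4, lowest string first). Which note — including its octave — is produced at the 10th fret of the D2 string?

C3

Each fret is one semitone, so D2 + 10 = C3.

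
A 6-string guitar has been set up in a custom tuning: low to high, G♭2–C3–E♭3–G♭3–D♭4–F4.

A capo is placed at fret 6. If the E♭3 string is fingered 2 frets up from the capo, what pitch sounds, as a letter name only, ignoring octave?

The capo raises the open E♭3 by 6 semitones to A3; fretting 2 more gives E♭3 + 6 + 2 = E♭3 + 8 semitones, landing on B.

B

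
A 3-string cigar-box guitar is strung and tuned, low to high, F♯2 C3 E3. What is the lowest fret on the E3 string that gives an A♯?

From E3, count semitones up the chromatic scale until reaching A♯: E–F–F#–G–G#–A–A# — 6 steps.

6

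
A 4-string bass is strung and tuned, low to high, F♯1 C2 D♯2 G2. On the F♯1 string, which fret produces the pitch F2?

F2 is 11 semitones above the open F♯1 (F#–G–G#–A–…–D#–E–F), so it sits at fret 11.

11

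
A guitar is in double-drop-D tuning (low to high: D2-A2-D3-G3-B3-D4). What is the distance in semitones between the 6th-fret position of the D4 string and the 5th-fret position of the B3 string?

D4 at fret 6 → G#4 (MIDI 68); B3 at fret 5 → E4 (MIDI 64).
68 − 64 = 4, so the two pitches are 4 semitones apart, with G#4 the higher.

4 semitones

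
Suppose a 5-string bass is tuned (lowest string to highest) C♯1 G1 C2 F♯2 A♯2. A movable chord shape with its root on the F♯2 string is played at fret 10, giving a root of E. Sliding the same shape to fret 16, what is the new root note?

Moving from fret 10 to fret 16 shifts the root by 6 semitones.
E up 6 semitones is A♯.

A♯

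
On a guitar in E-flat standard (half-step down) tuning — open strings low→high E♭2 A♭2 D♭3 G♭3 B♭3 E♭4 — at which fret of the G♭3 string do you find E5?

E5 is 22 semitones above the open G♭3 (Gb–G–Ab–A–…–D–Eb–E), so it sits at fret 22.

22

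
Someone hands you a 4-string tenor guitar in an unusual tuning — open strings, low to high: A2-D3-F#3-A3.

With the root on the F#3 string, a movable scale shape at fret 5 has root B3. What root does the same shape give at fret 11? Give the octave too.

F4

Moving from fret 5 to fret 11 shifts the root by 6 semitones.
B3 up 6 semitones is F4.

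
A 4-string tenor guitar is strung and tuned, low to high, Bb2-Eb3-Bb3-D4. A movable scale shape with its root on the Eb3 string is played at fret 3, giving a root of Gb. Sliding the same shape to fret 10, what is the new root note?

Db

Moving from fret 3 to fret 10 shifts the root by 7 semitones.
Gb up 7 semitones is Db.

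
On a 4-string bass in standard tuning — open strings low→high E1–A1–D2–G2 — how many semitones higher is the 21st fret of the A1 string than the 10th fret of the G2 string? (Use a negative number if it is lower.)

1 semitone

A1 at fret 21 → F#3 (MIDI 54); G2 at fret 10 → F3 (MIDI 53).
54 − 53 = 1, so the two pitches are 1 semitone apart.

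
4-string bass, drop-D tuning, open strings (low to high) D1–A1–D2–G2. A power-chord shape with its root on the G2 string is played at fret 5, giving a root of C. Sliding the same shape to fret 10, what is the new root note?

Moving from fret 5 to fret 10 shifts the root by 5 semitones.
C up 5 semitones is F.

F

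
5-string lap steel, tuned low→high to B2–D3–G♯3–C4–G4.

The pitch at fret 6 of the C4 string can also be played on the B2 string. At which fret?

C4 at fret 6 is C4 + 6 semitones = F♯4.
The open B2 string is 13 semitones below the open C4, so the same pitch on the B2 string lies at fret 6 + 13 = 19.

19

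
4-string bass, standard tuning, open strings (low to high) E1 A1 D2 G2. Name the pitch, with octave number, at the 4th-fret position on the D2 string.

D2 is MIDI 38. Adding 4 gives 42, which is F♯2.

F♯2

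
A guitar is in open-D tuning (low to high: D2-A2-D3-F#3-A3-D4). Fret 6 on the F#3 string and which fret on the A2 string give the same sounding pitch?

15

F#3 at fret 6 is F#3 + 6 semitones = C4.
The open A2 string is 9 semitones below the open F#3, so the same pitch on the A2 string lies at fret 6 + 9 = 15.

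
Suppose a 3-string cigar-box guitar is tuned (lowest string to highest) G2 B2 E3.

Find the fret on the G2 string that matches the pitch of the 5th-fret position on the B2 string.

Fret 5 on B2 is MIDI 47 + 5 = 52 (E3). On the G2 string (open MIDI 43), that pitch is 52 − 43 = fret 9.

9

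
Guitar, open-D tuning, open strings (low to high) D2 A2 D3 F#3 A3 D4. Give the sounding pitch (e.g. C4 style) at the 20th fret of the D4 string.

A#5

D4 is MIDI 62. Adding 20 gives 82, which is A#5.
(Equivalently spelled Bb5.)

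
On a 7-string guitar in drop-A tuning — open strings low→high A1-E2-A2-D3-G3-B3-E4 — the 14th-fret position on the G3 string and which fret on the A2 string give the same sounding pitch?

Fret 14 on G3 is MIDI 55 + 14 = 69 (A4). On the A2 string (open MIDI 45), that pitch is 69 − 45 = fret 24.

24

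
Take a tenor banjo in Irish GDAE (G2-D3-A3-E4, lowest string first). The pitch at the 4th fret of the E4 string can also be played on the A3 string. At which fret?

11

Fret 4 on E4 is MIDI 64 + 4 = 68 (G#4). On the A3 string (open MIDI 57), that pitch is 68 − 57 = fret 11.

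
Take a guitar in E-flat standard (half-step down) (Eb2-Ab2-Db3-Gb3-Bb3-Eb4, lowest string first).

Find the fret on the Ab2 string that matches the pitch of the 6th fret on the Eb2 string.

Fret 6 on Eb2 is MIDI 39 + 6 = 45 (A2). On the Ab2 string (open MIDI 44), that pitch is 45 − 44 = fret 1.

1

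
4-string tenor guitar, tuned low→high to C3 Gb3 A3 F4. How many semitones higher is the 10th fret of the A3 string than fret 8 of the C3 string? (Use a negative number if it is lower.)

A3 at fret 10 → G4 (MIDI 67); C3 at fret 8 → Ab3 (MIDI 56).
67 − 56 = 11, so the two pitches are 11 semitones apart.

11 semitones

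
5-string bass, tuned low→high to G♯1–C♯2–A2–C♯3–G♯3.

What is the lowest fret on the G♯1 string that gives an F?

9

From G♯1, count semitones up the chromatic scale until reaching F: G#–A–A#–B–C–C#–D–D#–E–F — 9 steps.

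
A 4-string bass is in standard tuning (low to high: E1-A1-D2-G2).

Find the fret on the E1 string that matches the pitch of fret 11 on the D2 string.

D2 at fret 11 is D2 + 11 semitones = C♯3.
The open E1 string is 10 semitones below the open D2, so the same pitch on the E1 string lies at fret 11 + 10 = 21.

21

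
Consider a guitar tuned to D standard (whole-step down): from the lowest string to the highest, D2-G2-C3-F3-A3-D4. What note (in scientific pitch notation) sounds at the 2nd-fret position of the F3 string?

G3

Each fret is one semitone, so F3 + 2 = G3.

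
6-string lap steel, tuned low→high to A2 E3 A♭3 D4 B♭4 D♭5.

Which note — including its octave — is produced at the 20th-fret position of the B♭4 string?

Each fret is one semitone, so B♭4 + 20 = G♭6.
(Equivalently spelled F♯6.)

G♭6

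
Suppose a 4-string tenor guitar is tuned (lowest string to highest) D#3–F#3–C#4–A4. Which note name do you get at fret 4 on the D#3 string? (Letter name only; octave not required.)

G

The open D#3 string plus 4 semitones: D#–E–F–F#–G.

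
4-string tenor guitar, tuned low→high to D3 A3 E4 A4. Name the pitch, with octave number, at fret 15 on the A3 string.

C5

The open A3 string plus 15 semitones: A–A#–B–C–…–A#–B–C.
The walk passes from B into C 2 times, so the octave number goes from 3 to 5.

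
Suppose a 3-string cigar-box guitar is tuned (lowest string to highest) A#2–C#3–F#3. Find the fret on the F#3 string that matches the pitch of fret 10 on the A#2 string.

2

A#2 at fret 10 is A#2 + 10 semitones = G#3.
The open F#3 string is 8 semitones above the open A#2, so the same pitch on the F#3 string lies at fret 10 − 8 = 2.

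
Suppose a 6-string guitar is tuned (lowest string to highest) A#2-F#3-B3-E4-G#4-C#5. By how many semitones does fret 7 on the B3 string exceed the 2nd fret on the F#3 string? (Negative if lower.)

10 semitones

B3 at fret 7 → F#4 (MIDI 66); F#3 at fret 2 → G#3 (MIDI 56).
66 − 56 = 10, so the two pitches are 10 semitones apart.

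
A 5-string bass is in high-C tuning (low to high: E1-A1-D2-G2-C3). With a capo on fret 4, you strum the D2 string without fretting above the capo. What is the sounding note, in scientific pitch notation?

The capo raises the open D2 by 4 semitones to F#2; fretting 0 more gives D2 + 4 + 0 = D2 + 4 semitones = F#2.
(Also written Gb.)

F#2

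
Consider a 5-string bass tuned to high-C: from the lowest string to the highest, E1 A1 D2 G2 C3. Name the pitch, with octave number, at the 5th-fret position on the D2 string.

G2

Each fret is one semitone, so D2 + 5 = G2.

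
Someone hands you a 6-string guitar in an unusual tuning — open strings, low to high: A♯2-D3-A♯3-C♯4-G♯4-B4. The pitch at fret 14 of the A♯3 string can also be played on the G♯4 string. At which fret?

4

Fret 14 on A♯3 is MIDI 58 + 14 = 72 (C5). On the G♯4 string (open MIDI 68), that pitch is 72 − 68 = fret 4.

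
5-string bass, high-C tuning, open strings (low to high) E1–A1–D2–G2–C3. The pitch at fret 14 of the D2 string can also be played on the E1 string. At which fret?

24

Fret 14 on D2 is MIDI 38 + 14 = 52 (E3). On the E1 string (open MIDI 28), that pitch is 52 − 28 = fret 24.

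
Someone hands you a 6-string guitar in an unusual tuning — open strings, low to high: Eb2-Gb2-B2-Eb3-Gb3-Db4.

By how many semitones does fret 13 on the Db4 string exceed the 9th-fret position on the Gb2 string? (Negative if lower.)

23 semitones

Db4 at fret 13 → D5 (MIDI 74); Gb2 at fret 9 → Eb3 (MIDI 51).
74 − 51 = 23, so the two pitches are 23 semitones apart.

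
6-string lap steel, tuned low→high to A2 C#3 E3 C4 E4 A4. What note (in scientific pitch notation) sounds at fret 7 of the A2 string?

E3

Each fret is one semitone, so A2 + 7 = E3.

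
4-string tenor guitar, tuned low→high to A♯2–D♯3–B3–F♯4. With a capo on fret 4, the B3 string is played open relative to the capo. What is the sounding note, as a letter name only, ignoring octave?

The capo raises the open B3 by 4 semitones to D♯4; fretting 0 more gives B3 + 4 + 0 = B3 + 4 semitones, landing on D♯.
(Also written E♭.)

D♯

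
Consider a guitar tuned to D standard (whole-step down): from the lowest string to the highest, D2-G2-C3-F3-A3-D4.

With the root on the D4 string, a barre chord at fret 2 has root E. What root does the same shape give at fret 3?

F

Moving from fret 2 to fret 3 shifts the root by 1 semitone.
E up 1 semitone is F.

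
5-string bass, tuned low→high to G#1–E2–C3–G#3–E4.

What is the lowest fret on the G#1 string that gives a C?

4

From G#1, count semitones up the chromatic scale until reaching C: G#–A–A#–B–C — 4 steps.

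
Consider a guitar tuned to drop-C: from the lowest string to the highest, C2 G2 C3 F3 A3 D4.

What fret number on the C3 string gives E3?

E3 is 4 semitones above the open C3 (C–C#–D–D#–E), so it sits at fret 4.

4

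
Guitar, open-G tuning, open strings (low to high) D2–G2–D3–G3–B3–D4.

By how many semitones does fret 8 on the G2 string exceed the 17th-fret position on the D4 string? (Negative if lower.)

-28 semitones

G2 at fret 8 → D#3 (MIDI 51); D4 at fret 17 → G5 (MIDI 79).
51 − 79 = -28, so the two pitches are 28 semitones apart.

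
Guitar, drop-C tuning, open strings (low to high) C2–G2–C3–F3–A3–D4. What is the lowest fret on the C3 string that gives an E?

From C3, count semitones up the chromatic scale until reaching E: C–C#–D–D#–E — 4 steps.

4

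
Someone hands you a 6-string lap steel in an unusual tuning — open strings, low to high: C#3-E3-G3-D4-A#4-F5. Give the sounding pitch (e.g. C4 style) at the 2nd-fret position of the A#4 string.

C5

The open A#4 string plus 2 semitones: A#–B–C.
The walk passes from B into C once, so the octave number goes from 4 to 5.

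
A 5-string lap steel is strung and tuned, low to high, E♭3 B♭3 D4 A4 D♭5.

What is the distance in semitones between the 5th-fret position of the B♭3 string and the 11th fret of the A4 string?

B♭3 at fret 5 → E♭4 (MIDI 63); A4 at fret 11 → A♭5 (MIDI 80).
63 − 80 = -17, so the two pitches are 17 semitones apart, with A♭5 the higher.

17 semitones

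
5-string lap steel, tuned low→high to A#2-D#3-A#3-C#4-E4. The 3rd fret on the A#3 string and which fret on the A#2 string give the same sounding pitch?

A#3 at fret 3 is A#3 + 3 semitones = C#4.
The open A#2 string is 12 semitones below the open A#3, so the same pitch on the A#2 string lies at fret 3 + 12 = 15.

15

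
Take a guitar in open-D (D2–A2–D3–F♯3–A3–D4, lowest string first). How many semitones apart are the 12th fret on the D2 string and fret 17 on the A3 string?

24 semitones

D2 at fret 12 → D3 (MIDI 50); A3 at fret 17 → D5 (MIDI 74).
50 − 74 = -24, so the two pitches are 24 semitones apart, with D5 the higher.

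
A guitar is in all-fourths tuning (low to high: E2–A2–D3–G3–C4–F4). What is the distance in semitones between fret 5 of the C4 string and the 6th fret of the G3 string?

C4 at fret 5 → F4 (MIDI 65); G3 at fret 6 → C#4 (MIDI 61).
65 − 61 = 4, so the two pitches are 4 semitones apart, with F4 the higher.

4 semitones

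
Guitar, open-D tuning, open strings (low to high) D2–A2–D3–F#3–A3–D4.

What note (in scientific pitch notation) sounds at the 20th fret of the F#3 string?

D5

Each fret is one semitone, so F#3 + 20 = D5.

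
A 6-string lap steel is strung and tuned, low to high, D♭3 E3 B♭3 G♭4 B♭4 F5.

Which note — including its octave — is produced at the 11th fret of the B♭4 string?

A5

Each fret is one semitone, so B♭4 + 11 = A5.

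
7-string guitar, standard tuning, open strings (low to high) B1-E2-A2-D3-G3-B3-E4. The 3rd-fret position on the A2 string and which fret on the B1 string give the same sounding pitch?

13

A2 at fret 3 is A2 + 3 semitones = C3.
The open B1 string is 10 semitones below the open A2, so the same pitch on the B1 string lies at fret 3 + 10 = 13.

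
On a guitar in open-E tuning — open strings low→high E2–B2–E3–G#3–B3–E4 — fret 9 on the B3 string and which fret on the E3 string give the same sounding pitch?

B3 at fret 9 is B3 + 9 semitones = G#4.
The open E3 string is 7 semitones below the open B3, so the same pitch on the E3 string lies at fret 9 + 7 = 16.

16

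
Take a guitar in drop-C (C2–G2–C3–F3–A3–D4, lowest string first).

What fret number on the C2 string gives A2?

A2 is 9 semitones above the open C2 (C–C#–D–D#–E–F–F#–G–G#–A), so it sits at fret 9.

9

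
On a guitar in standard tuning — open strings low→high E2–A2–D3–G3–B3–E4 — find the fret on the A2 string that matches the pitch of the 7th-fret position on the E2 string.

2

E2 at fret 7 is E2 + 7 semitones = B2.
The open A2 string is 5 semitones above the open E2, so the same pitch on the A2 string lies at fret 7 − 5 = 2.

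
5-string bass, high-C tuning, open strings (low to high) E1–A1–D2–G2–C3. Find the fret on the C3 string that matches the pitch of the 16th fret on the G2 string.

11

G2 at fret 16 is G2 + 16 semitones = B3.
The open C3 string is 5 semitones above the open G2, so the same pitch on the C3 string lies at fret 16 − 5 = 11.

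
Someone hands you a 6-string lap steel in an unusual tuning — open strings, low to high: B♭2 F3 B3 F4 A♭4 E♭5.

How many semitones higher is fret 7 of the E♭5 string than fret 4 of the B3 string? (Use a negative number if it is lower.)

E♭5 at fret 7 → B♭5 (MIDI 82); B3 at fret 4 → E♭4 (MIDI 63).
82 − 63 = 19, so the two pitches are 19 semitones apart.

19 semitones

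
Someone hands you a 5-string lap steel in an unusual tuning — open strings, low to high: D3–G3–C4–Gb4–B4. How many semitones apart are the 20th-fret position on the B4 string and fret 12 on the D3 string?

29 semitones

B4 at fret 20 → G6 (MIDI 91); D3 at fret 12 → D4 (MIDI 62).
91 − 62 = 29, so the two pitches are 29 semitones apart, with G6 the higher.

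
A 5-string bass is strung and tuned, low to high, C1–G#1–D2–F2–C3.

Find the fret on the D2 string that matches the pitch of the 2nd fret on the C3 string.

12

Fret 2 on C3 is MIDI 48 + 2 = 50 (D3). On the D2 string (open MIDI 38), that pitch is 50 − 38 = fret 12.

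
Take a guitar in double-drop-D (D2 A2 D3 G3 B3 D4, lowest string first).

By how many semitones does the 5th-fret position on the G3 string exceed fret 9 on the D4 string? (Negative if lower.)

-11 semitones

G3 at fret 5 → C4 (MIDI 60); D4 at fret 9 → B4 (MIDI 71).
60 − 71 = -11, so the two pitches are 11 semitones apart.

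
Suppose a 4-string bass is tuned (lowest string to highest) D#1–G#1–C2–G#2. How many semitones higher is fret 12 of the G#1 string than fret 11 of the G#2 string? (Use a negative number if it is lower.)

-11 semitones

G#1 at fret 12 → G#2 (MIDI 44); G#2 at fret 11 → G3 (MIDI 55).
44 − 55 = -11, so the two pitches are 11 semitones apart.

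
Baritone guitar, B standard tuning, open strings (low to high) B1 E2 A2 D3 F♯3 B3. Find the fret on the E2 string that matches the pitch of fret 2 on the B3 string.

21

B3 at fret 2 is B3 + 2 semitones = C♯4.
The open E2 string is 19 semitones below the open B3, so the same pitch on the E2 string lies at fret 2 + 19 = 21.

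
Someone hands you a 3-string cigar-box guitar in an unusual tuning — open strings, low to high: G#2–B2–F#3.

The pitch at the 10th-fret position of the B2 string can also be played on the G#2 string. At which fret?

B2 at fret 10 is B2 + 10 semitones = A3.
The open G#2 string is 3 semitones below the open B2, so the same pitch on the G#2 string lies at fret 10 + 3 = 13.

13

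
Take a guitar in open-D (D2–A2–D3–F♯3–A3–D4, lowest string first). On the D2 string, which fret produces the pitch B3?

21

B3 is 21 semitones above the open D2 (D–D#–E–F–…–A–A#–B), so it sits at fret 21.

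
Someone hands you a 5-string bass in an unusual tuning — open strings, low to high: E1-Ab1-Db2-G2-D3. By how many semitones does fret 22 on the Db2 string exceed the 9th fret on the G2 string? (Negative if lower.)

7 semitones

Db2 at fret 22 → B3 (MIDI 59); G2 at fret 9 → E3 (MIDI 52).
59 − 52 = 7, so the two pitches are 7 semitones apart.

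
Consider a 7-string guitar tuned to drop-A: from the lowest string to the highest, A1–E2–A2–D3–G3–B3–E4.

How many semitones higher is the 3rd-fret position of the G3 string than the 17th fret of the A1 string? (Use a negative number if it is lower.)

G3 at fret 3 → A#3 (MIDI 58); A1 at fret 17 → D3 (MIDI 50).
58 − 50 = 8, so the two pitches are 8 semitones apart.

8 semitones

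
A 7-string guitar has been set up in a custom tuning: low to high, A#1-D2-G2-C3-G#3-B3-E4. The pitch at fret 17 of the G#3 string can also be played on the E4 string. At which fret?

G#3 at fret 17 is G#3 + 17 semitones = C#5.
The open E4 string is 8 semitones above the open G#3, so the same pitch on the E4 string lies at fret 17 − 8 = 9.

9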